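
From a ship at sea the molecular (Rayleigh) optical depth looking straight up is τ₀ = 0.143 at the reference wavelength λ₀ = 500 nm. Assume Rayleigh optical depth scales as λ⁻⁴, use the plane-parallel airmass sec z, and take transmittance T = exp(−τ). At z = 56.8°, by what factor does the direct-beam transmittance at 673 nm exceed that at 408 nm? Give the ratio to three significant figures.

1.66

Airmass: sec 56.8° = 1.8263.
τ(673 nm) = 0.143 × (500/673)⁴ × 1.8263 = 0.143 × 0.3047 × 1.8263 = 0.0796.
τ(408 nm) = 0.143 × (500/408)⁴ × 1.8263 = 0.143 × 2.2555 × 1.8263 = 0.5890.
T(673)/T(408) = exp(τ_B − τ_A) = exp(0.5095) = 1.6644.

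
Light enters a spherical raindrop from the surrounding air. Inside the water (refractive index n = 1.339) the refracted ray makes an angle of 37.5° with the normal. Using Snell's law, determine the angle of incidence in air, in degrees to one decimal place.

Snell: sin θ_i = n · sin θ_r = 1.339 × sin 37.5° = 1.339 × 0.6088 = 0.8151.
θ_i = arcsin(0.8151) = 54.60°.

54.6°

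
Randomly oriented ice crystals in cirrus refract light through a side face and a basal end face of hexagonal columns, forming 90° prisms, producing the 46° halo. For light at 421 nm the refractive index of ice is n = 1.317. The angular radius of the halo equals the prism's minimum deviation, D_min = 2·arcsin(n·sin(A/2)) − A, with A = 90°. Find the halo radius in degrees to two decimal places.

n·sin(A/2) = 1.317 × sin 45° = 1.317 × 0.7071 = 0.9313.
D_min = 2·arcsin(0.9313) − 90° = 2 × 68.632° − 90° = 47.264°.

47.26°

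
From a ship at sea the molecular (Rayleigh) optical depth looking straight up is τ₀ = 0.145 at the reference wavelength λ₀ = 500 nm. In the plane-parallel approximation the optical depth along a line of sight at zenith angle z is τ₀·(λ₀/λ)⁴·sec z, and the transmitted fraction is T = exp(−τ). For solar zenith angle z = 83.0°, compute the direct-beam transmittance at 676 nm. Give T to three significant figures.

0.700

sec 83.0° = 8.2055.
τ = 0.145 × (500/676)⁴ × 8.2055 = 0.145 × 0.2993 × 8.2055 = 0.3561.
T = exp(−0.3561) = 0.7004.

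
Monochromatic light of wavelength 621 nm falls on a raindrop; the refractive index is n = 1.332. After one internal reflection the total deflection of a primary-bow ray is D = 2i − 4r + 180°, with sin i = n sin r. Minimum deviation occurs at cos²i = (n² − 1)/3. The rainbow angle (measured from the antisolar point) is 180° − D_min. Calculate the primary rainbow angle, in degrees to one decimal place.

42.2°

cos²i = (1.77422 − 1)/3 = 0.25807; i = arccos(0.50801) = 59.469°.
sin r = sin 59.469°/1.332 = 0.64666; r = 40.290°.
D_min = 2·59.469° − 4·40.290° + 180° = 137.776°.
Rainbow angle = 180° − D_min = 42.224°.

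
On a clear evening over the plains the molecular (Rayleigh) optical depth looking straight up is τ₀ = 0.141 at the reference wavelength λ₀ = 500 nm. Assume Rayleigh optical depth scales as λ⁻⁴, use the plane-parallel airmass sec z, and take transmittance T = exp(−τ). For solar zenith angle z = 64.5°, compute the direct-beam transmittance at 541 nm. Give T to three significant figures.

0.787

sec 64.5° = 2.3228.
τ = 0.141 × (500/541)⁴ × 2.3228 = 0.141 × 0.7296 × 2.3228 = 0.2390.
T = exp(−0.2390) = 0.7874.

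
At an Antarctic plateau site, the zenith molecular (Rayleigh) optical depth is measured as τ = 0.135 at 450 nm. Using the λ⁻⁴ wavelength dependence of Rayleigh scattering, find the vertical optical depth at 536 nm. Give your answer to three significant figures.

τ(536 nm) = τ(450 nm) × (450/536)⁴ = 0.135 × (0.8396)⁴ = 0.135 × 0.4968 = 0.0671.

0.0671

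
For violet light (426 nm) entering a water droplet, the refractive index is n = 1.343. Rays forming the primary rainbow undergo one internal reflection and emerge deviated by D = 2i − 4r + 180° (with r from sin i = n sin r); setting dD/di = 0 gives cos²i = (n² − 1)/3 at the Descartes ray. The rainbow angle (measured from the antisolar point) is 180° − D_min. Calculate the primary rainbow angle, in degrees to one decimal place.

40.6°

cos²i = (1.80365 − 1)/3 = 0.26788; i = arccos(0.51757) = 58.830°.
sin r = sin 58.830°/1.343 = 0.63711; r = 39.577°.
D_min = 2·58.830° − 4·39.577° + 180° = 139.354°.
Rainbow angle = 180° − D_min = 40.646°.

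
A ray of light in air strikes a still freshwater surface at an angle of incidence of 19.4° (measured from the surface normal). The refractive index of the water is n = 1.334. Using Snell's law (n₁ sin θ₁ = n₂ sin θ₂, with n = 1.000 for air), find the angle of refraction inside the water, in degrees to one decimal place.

Snell: sin θ_r = sin θ_i / n = sin 19.4° / 1.334 = 0.3322 / 1.334 = 0.2490.
θ_r = arcsin(0.2490) = 14.42°.

14.4°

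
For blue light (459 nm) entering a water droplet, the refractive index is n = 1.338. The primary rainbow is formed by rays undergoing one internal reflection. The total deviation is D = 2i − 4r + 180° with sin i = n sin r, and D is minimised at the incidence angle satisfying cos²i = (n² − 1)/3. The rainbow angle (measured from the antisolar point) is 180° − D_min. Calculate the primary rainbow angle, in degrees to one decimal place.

cos²i = (1.79024 − 1)/3 = 0.26341; i = arccos(0.51324) = 59.120°.
sin r = sin 59.120°/1.338 = 0.64144; r = 39.899°.
D_min = 2·59.120° − 4·39.899° + 180° = 138.643°.
Rainbow angle = 180° − D_min = 41.357°.

41.4°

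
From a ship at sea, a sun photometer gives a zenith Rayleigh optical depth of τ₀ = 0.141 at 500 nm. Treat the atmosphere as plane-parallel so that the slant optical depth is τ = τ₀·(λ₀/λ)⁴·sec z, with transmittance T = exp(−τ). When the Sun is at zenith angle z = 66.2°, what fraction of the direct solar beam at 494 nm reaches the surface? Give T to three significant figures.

sec 66.2° = 2.4780.
τ = 0.141 × (500/494)⁴ × 2.4780 = 0.141 × 1.0495 × 2.4780 = 0.3667.
T = exp(−0.3667) = 0.6930.

0.693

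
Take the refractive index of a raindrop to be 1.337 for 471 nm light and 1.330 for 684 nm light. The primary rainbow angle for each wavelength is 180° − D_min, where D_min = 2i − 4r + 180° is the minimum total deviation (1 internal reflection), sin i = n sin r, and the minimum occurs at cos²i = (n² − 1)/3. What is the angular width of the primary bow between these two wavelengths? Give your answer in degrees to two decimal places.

At 471 nm (n = 1.337): cos²i = 0.26252 → i = 59.178°, r = 39.964°, D_min = 138.500°, rainbow angle = 41.500°.
At 684 nm (n = 1.330): cos²i = 0.25630 → i = 59.585°, r = 40.422°, D_min = 137.484°, rainbow angle = 42.516°.
Angular width = |41.500° − 42.516°| = 1.016°.

1.02°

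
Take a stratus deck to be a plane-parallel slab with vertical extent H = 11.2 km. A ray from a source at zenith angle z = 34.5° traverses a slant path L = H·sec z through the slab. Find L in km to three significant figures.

13.6 km

sec z = 1/cos 34.5° = 1.2134.
L = 11.2 × 1.2134 = 13.590 km.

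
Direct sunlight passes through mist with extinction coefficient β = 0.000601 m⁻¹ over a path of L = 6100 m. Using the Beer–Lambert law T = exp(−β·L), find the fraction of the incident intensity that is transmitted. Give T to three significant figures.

τ = β·L = 0.000601 × 6100 = 3.6661.
T = exp(−3.6661) = 0.0256.

0.0256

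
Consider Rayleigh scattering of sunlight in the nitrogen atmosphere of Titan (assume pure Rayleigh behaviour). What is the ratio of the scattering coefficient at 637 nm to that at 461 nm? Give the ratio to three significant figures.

Rayleigh scattering ∝ λ⁻⁴, so the ratio of coefficients is the inverse fourth power of the wavelength ratio.
σ(637)/σ(461) = (461/637)⁴ = (0.7237)⁴ = 0.2743.

0.274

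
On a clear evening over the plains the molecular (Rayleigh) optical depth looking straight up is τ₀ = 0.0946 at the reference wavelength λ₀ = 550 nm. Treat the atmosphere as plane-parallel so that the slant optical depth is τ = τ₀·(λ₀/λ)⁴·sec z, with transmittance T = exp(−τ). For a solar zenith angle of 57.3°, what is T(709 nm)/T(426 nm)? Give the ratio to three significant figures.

1.53

Airmass: sec 57.3° = 1.8510.
τ(709 nm) = 0.0946 × (550/709)⁴ × 1.8510 = 0.0946 × 0.3621 × 1.8510 = 0.0634.
τ(426 nm) = 0.0946 × (550/426)⁴ × 1.8510 = 0.0946 × 2.7785 × 1.8510 = 0.4865.
T(709)/T(426) = exp(τ_B − τ_A) = exp(0.4231) = 1.5267.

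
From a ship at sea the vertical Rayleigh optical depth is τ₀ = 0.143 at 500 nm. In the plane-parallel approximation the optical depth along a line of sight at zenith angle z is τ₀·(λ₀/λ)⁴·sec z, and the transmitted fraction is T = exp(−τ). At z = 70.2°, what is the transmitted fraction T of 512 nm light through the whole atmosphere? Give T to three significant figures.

0.681

sec 70.2° = 2.9521.
τ = 0.143 × (500/512)⁴ × 2.9521 = 0.143 × 0.9095 × 2.9521 = 0.3839.
T = exp(−0.3839) = 0.6812.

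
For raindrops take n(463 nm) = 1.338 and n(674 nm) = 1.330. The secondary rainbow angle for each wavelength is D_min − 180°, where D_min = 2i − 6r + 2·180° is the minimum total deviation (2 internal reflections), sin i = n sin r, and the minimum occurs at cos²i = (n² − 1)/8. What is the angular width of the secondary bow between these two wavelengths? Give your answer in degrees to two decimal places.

At 463 nm (n = 1.338): cos²i = 0.09878 → i = 71.682°, r = 45.195°, D_min = 232.193°, rainbow angle = 52.193°.
At 674 nm (n = 1.330): cos²i = 0.09611 → i = 71.940°, r = 45.630°, D_min = 230.101°, rainbow angle = 50.101°.
Angular width = |52.193° − 50.101°| = 2.092°.

2.09°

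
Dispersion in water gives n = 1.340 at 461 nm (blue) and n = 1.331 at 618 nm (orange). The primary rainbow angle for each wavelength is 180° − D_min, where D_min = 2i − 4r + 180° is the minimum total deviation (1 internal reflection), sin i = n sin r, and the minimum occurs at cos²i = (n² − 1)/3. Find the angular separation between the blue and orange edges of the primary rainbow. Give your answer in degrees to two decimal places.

At 461 nm (n = 1.340): cos²i = 0.26520 → i = 59.004°, r = 39.770°, D_min = 138.929°, rainbow angle = 41.071°.
At 618 nm (n = 1.331): cos²i = 0.25719 → i = 59.527°, r = 40.356°, D_min = 137.630°, rainbow angle = 42.370°.
Angular width = |41.071° − 42.370°| = 1.299°.

1.30°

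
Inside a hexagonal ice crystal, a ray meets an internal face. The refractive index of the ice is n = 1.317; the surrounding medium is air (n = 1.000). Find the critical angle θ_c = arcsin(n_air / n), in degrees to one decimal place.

49.4°

sin θ_c = n_air / n = 1.000 / 1.317 = 0.7593.
θ_c = arcsin(0.7593) = 49.40°.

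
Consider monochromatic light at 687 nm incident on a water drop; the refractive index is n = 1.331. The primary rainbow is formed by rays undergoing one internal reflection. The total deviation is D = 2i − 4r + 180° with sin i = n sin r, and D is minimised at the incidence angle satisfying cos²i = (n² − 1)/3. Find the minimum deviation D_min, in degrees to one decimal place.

137.6°

cos²i = (1.77156 − 1)/3 = 0.25719; i = arccos(0.50714) = 59.527°.
sin r = sin 59.527°/1.331 = 0.64753; r = 40.356°.
D_min = 2·59.527° − 4·40.356° + 180° = 137.630°.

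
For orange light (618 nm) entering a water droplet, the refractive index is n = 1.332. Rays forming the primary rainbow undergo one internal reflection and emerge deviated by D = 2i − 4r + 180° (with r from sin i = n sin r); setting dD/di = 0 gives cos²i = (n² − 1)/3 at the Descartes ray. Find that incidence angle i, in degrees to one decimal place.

cos²i = (1.332² − 1)/3 = (1.77422 − 1)/3 = 0.25807.
cos i = 0.50801, so i = 59.469°.

59.5°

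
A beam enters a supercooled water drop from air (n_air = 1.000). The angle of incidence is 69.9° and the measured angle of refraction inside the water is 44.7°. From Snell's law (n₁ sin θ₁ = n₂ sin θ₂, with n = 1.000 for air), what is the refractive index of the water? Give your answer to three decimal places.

n = sin θ_i / sin θ_r = sin 69.9° / sin 44.7° = 0.9391 / 0.7034 = 1.3351.

1.335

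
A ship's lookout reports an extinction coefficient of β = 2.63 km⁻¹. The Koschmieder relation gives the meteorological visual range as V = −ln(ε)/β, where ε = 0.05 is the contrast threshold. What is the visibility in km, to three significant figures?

1.14 km

V = −ln(0.05) / 2.63 = 2.996 / 2.63 = 1.1391 km.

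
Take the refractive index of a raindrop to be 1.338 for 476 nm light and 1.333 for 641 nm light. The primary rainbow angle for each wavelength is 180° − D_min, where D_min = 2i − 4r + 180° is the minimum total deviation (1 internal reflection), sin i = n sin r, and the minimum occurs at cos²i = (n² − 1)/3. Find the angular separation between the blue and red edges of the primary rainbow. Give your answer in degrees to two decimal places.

0.72°

At 476 nm (n = 1.338): cos²i = 0.26341 → i = 59.120°, r = 39.899°, D_min = 138.643°, rainbow angle = 41.357°.
At 641 nm (n = 1.333): cos²i = 0.25896 → i = 59.410°, r = 40.225°, D_min = 137.922°, rainbow angle = 42.078°.
Angular width = |41.357° − 42.078°| = 0.722°.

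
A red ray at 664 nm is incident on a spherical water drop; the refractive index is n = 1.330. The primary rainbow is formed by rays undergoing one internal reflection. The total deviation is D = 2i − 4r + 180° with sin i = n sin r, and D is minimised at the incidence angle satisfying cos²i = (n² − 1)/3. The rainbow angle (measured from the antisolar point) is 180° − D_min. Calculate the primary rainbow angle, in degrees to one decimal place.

cos²i = (1.76890 − 1)/3 = 0.25630; i = arccos(0.50626) = 59.585°.
sin r = sin 59.585°/1.330 = 0.64841; r = 40.422°.
D_min = 2·59.585° − 4·40.422° + 180° = 137.484°.
Rainbow angle = 180° − D_min = 42.516°.

42.5°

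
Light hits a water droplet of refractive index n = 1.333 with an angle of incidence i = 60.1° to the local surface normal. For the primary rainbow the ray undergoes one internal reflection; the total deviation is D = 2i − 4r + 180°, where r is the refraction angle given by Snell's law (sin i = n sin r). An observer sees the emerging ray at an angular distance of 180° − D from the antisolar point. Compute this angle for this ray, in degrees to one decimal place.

42.1°

sin r = sin 60.1° / 1.333 = 0.8669/1.333 = 0.6503; r = 40.57°.
D = 2·60.1° − 4·40.57° + 180° = 120.20° − 162.27° + 180° = 137.93°.
Angle from antisolar point = 180° − D = 42.07°.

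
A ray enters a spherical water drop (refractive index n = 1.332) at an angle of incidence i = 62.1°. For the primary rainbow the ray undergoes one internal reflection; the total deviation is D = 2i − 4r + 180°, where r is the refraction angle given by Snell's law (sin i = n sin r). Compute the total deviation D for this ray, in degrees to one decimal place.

137.9°

sin r = sin 62.1° / 1.332 = 0.8838/1.332 = 0.6635; r = 41.57°.
D = 2·62.1° − 4·41.57° + 180° = 124.20° − 166.27° + 180° = 137.93°.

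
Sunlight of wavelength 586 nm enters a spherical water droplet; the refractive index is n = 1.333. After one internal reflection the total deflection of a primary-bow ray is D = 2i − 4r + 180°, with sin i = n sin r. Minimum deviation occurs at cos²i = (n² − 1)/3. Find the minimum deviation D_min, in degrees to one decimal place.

cos²i = (1.77689 − 1)/3 = 0.25896; i = arccos(0.50888) = 59.410°.
sin r = sin 59.410°/1.333 = 0.64579; r = 40.225°.
D_min = 2·59.410° − 4·40.225° + 180° = 137.922°.

137.9°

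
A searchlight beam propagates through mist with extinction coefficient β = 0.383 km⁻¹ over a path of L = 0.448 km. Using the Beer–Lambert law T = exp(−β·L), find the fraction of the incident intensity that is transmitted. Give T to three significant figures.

τ = β·L = 0.383 × 0.448 = 0.1716.
T = exp(−0.1716) = 0.8423.

0.842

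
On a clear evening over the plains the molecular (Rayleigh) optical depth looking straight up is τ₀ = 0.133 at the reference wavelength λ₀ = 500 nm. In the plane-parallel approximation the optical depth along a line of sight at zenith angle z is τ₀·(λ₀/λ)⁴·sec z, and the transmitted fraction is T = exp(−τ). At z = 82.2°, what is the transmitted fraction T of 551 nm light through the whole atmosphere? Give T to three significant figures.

sec 82.2° = 7.3684.
τ = 0.133 × (500/551)⁴ × 7.3684 = 0.133 × 0.6781 × 7.3684 = 0.6645.
T = exp(−0.6645) = 0.5145.

0.515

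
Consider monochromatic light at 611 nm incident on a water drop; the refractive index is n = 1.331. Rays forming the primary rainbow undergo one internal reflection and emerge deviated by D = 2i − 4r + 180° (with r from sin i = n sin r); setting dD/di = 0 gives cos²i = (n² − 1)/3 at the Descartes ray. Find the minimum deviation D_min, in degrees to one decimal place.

cos²i = (1.77156 − 1)/3 = 0.25719; i = arccos(0.50714) = 59.527°.
sin r = sin 59.527°/1.331 = 0.64753; r = 40.356°.
D_min = 2·59.527° − 4·40.356° + 180° = 137.630°.

137.6°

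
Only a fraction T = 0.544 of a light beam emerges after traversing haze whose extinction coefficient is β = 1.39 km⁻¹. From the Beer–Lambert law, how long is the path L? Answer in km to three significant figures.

Beer–Lambert: T = exp(−βL) ⇒ L = −ln(T)/β = −ln(0.544)/1.39 = 0.6088/1.39 = 0.438 km.

0.438 km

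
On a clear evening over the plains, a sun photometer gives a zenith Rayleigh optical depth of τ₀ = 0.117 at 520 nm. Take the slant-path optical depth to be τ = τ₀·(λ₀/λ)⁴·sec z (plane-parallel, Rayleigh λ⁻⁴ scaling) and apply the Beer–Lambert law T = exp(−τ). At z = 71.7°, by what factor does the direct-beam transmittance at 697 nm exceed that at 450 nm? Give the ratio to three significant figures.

Airmass: sec 71.7° = 3.1848.
τ(697 nm) = 0.117 × (520/697)⁴ × 3.1848 = 0.117 × 0.3098 × 3.1848 = 0.1154.
τ(450 nm) = 0.117 × (520/450)⁴ × 3.1848 = 0.117 × 1.7830 × 3.1848 = 0.6644.
T(697)/T(450) = exp(τ_B − τ_A) = exp(0.5490) = 1.7315.

1.73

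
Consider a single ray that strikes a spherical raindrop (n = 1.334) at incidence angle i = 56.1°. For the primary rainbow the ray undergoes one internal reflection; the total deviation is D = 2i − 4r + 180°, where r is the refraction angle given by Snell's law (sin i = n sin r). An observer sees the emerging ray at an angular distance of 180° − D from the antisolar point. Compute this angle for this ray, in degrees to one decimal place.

41.7°

sin r = sin 56.1° / 1.334 = 0.8300/1.334 = 0.6222; r = 38.48°.
D = 2·56.1° − 4·38.48° + 180° = 112.20° − 153.91° + 180° = 138.29°.
Angle from antisolar point = 180° − D = 41.71°.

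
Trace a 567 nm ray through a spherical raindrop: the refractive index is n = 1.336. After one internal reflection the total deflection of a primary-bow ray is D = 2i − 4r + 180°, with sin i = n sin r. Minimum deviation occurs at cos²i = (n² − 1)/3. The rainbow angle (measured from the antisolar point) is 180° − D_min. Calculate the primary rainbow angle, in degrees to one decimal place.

41.6°

cos²i = (1.78490 − 1)/3 = 0.26163; i = arccos(0.51150) = 59.236°.
sin r = sin 59.236°/1.336 = 0.64318; r = 40.029°.
D_min = 2·59.236° − 4·40.029° + 180° = 138.356°.
Rainbow angle = 180° − D_min = 41.644°.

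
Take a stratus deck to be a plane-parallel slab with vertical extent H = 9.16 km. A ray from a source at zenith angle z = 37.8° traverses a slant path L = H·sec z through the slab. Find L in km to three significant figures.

11.6 km

sec z = 1/cos 37.8° = 1.2656.
L = 9.16 × 1.2656 = 11.593 km.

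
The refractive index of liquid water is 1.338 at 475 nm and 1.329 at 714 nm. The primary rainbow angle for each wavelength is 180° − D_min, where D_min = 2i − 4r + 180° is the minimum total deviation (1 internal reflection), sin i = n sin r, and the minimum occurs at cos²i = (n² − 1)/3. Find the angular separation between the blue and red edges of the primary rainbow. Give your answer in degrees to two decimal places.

1.31°

At 475 nm (n = 1.338): cos²i = 0.26341 → i = 59.120°, r = 39.899°, D_min = 138.643°, rainbow angle = 41.357°.
At 714 nm (n = 1.329): cos²i = 0.25541 → i = 59.643°, r = 40.487°, D_min = 137.337°, rainbow angle = 42.663°.
Angular width = |41.357° − 42.663°| = 1.307°.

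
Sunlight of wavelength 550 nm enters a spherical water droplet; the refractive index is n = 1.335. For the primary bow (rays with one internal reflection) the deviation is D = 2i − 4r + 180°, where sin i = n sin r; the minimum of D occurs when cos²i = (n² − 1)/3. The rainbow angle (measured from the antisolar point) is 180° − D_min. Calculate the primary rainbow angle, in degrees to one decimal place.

41.8°

cos²i = (1.78222 − 1)/3 = 0.26074; i = arccos(0.51063) = 59.294°.
sin r = sin 59.294°/1.335 = 0.64405; r = 40.094°.
D_min = 2·59.294° − 4·40.094° + 180° = 138.212°.
Rainbow angle = 180° − D_min = 41.788°.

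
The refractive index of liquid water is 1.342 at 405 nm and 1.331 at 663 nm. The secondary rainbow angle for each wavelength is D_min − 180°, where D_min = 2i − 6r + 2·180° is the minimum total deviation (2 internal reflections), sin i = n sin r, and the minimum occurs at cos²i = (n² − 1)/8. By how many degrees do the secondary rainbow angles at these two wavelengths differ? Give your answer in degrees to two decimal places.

2.86°

At 405 nm (n = 1.342): cos²i = 0.10012 → i = 71.554°, r = 44.981°, D_min = 233.222°, rainbow angle = 53.222°.
At 663 nm (n = 1.331): cos²i = 0.09645 → i = 71.907°, r = 45.575°, D_min = 230.365°, rainbow angle = 50.365°.
Angular width = |53.222° − 50.365°| = 2.857°.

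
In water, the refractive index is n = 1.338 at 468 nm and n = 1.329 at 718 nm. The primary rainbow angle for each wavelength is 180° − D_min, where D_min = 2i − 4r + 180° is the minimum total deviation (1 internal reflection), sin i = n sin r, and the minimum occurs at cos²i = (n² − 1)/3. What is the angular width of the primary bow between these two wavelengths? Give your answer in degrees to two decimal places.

1.31°

At 468 nm (n = 1.338): cos²i = 0.26341 → i = 59.120°, r = 39.899°, D_min = 138.643°, rainbow angle = 41.357°.
At 718 nm (n = 1.329): cos²i = 0.25541 → i = 59.643°, r = 40.487°, D_min = 137.337°, rainbow angle = 42.663°.
Angular width = |41.357° − 42.663°| = 1.307°.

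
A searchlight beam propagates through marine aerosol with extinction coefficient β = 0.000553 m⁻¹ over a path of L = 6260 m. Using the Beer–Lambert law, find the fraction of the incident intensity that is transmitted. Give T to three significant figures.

0.0314

τ = β·L = 0.000553 × 6260 = 3.4618.
T = exp(−3.4618) = 0.0314.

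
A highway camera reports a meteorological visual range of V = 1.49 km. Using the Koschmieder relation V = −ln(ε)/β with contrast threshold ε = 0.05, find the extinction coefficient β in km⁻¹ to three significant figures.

2.01 km⁻¹

β = −ln(0.05) / V = 2.996 / 1.49 = 2.0106 km⁻¹.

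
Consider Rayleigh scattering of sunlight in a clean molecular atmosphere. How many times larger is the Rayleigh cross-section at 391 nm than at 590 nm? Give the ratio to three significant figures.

Rayleigh scattering ∝ λ⁻⁴, so the ratio of coefficients is the inverse fourth power of the wavelength ratio.
σ(391)/σ(590) = (590/391)⁴ = (1.5090)⁴ = 5.184.

5.18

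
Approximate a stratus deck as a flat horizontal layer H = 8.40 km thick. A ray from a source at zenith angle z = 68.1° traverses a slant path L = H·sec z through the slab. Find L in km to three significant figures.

sec z = 1/cos 68.1° = 2.6811.
L = 8.40 × 2.6811 = 22.521 km.

22.5 km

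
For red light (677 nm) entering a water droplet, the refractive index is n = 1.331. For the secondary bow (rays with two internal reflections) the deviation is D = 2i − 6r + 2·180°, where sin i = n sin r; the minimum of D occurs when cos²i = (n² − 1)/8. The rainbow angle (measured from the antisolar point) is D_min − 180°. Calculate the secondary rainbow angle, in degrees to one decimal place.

50.4°

cos²i = (1.77156 − 1)/8 = 0.09645; i = arccos(0.31056) = 71.907°.
sin r = sin 71.907°/1.331 = 0.71417; r = 45.575°.
D_min = 2·71.907° − 6·45.575° + 360° = 230.365°.
Rainbow angle = D_min − 180° = 50.365°.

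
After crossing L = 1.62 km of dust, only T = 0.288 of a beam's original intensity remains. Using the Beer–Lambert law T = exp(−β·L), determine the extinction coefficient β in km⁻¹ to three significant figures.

Beer–Lambert: T = exp(−βL) ⇒ β = −ln(T)/L = −ln(0.288)/1.62 = 1.2448/1.62 = 0.7684 km⁻¹.

0.768 km⁻¹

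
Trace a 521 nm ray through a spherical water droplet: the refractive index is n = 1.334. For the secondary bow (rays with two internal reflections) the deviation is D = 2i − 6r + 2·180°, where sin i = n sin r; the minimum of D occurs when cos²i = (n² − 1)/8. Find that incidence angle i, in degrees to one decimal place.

71.8°

cos²i = (1.334² − 1)/8 = (1.77956 − 1)/8 = 0.09744.
cos i = 0.31216, so i = 71.810°.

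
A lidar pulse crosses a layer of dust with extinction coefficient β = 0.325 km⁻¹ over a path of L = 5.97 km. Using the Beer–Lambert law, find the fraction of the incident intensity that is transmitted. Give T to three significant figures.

0.144

τ = β·L = 0.325 × 5.97 = 1.9403.
T = exp(−1.9403) = 0.1437.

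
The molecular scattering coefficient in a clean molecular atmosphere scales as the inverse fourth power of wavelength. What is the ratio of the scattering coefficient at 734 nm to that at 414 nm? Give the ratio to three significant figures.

Rayleigh scattering ∝ λ⁻⁴, so the ratio of coefficients is the inverse fourth power of the wavelength ratio.
σ(734)/σ(414) = (414/734)⁴ = (0.5640)⁴ = 0.1012.

0.101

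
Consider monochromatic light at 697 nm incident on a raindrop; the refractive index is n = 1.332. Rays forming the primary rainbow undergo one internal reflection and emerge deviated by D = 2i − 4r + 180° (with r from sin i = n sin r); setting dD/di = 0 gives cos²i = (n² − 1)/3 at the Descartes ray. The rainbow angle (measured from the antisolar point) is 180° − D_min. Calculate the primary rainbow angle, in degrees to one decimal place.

42.2°

cos²i = (1.77422 − 1)/3 = 0.25807; i = arccos(0.50801) = 59.469°.
sin r = sin 59.469°/1.332 = 0.64666; r = 40.290°.
D_min = 2·59.469° − 4·40.290° + 180° = 137.776°.
Rainbow angle = 180° − D_min = 42.224°.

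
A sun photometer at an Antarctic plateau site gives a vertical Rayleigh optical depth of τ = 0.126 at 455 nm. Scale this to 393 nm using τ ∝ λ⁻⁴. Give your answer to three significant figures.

τ(393 nm) = τ(455 nm) × (455/393)⁴ = 0.126 × (1.1578)⁴ = 0.126 × 1.7967 = 0.2264.

0.226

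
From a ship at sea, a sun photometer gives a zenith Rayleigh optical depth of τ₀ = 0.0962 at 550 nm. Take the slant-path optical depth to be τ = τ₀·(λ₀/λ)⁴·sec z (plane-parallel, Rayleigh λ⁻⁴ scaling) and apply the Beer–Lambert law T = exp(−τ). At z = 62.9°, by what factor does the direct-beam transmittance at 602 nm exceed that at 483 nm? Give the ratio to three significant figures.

Airmass: sec 62.9° = 2.1952.
τ(602 nm) = 0.0962 × (550/602)⁴ × 2.1952 = 0.0962 × 0.6967 × 2.1952 = 0.1471.
τ(483 nm) = 0.0962 × (550/483)⁴ × 2.1952 = 0.0962 × 1.6814 × 2.1952 = 0.3551.
T(602)/T(483) = exp(τ_B − τ_A) = exp(0.2079) = 1.2311.

1.23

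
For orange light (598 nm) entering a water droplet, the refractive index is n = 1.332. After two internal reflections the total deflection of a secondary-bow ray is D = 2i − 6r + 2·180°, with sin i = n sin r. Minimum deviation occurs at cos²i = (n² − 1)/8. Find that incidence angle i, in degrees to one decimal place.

71.9°

cos²i = (1.332² − 1)/8 = (1.77422 − 1)/8 = 0.09678.
cos i = 0.31109, so i = 71.875°.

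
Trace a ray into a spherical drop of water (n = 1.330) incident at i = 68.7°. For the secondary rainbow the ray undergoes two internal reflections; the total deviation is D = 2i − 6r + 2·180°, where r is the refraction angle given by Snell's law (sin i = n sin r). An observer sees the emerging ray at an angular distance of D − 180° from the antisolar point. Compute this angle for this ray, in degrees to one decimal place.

sin r = sin 68.7° / 1.330 = 0.9317/1.330 = 0.7005; r = 44.47°.
D = 2·68.7° − 6·44.47° + 2·180° = 137.40° − 266.81° + 360° = 230.59°.
Angle from antisolar point = D − 180° = 50.59°.

50.6°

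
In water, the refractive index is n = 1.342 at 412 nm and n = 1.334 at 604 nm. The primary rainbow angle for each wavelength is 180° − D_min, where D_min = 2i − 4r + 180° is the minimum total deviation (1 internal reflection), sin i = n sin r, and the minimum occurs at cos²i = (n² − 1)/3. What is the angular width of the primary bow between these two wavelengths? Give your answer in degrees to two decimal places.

At 412 nm (n = 1.342): cos²i = 0.26699 → i = 58.888°, r = 39.641°, D_min = 139.213°, rainbow angle = 40.787°.
At 604 nm (n = 1.334): cos²i = 0.25985 → i = 59.352°, r = 40.159°, D_min = 138.067°, rainbow angle = 41.933°.
Angular width = |40.787° − 41.933°| = 1.146°.

1.15°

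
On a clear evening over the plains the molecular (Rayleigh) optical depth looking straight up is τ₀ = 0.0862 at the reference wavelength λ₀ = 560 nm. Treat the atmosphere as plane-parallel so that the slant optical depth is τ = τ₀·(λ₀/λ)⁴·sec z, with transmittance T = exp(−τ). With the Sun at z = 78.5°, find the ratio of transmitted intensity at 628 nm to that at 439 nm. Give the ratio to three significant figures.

2.39

Airmass: sec 78.5° = 5.0159.
τ(628 nm) = 0.0862 × (560/628)⁴ × 5.0159 = 0.0862 × 0.6323 × 5.0159 = 0.2734.
τ(439 nm) = 0.0862 × (560/439)⁴ × 5.0159 = 0.0862 × 2.6479 × 5.0159 = 1.1448.
T(628)/T(439) = exp(τ_B − τ_A) = exp(0.8715) = 2.3904.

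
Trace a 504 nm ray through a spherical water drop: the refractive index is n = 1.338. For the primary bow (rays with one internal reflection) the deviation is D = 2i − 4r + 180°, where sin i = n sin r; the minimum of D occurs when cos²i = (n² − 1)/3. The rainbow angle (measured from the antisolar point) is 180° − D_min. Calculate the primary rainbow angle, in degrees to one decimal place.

41.4°

cos²i = (1.79024 − 1)/3 = 0.26341; i = arccos(0.51324) = 59.120°.
sin r = sin 59.120°/1.338 = 0.64144; r = 39.899°.
D_min = 2·59.120° − 4·39.899° + 180° = 138.643°.
Rainbow angle = 180° − D_min = 41.357°.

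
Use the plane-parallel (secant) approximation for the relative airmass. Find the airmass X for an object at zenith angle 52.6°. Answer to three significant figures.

X = sec z = 1/cos 52.6° = 1/0.6074 = 1.6464.

1.65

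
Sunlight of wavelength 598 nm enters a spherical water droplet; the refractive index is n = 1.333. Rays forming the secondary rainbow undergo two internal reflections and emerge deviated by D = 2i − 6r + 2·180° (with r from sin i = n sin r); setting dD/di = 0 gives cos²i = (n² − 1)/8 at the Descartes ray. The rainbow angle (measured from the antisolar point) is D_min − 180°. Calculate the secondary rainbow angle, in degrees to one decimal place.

50.9°

cos²i = (1.77689 − 1)/8 = 0.09711; i = arccos(0.31163) = 71.843°.
sin r = sin 71.843°/1.333 = 0.71283; r = 45.466°.
D_min = 2·71.843° − 6·45.466° + 360° = 230.891°.
Rainbow angle = D_min − 180° = 50.891°.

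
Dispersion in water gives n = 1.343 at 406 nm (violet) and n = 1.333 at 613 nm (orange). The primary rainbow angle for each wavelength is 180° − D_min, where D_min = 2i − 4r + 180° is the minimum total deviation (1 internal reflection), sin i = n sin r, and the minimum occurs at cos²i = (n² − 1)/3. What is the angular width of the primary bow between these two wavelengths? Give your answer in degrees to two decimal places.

At 406 nm (n = 1.343): cos²i = 0.26788 → i = 58.830°, r = 39.577°, D_min = 139.354°, rainbow angle = 40.646°.
At 613 nm (n = 1.333): cos²i = 0.25896 → i = 59.410°, r = 40.225°, D_min = 137.922°, rainbow angle = 42.078°.
Angular width = |40.646° − 42.078°| = 1.432°.

1.43°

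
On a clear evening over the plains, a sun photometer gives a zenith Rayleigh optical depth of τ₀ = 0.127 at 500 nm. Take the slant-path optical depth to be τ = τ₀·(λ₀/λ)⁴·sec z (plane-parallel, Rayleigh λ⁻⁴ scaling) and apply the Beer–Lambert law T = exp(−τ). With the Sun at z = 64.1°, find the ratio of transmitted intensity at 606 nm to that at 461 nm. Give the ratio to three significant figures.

Airmass: sec 64.1° = 2.2894.
τ(606 nm) = 0.127 × (500/606)⁴ × 2.2894 = 0.127 × 0.4634 × 2.2894 = 0.1347.
τ(461 nm) = 0.127 × (500/461)⁴ × 2.2894 = 0.127 × 1.3838 × 2.2894 = 0.4023.
T(606)/T(461) = exp(τ_B − τ_A) = exp(0.2676) = 1.3068.

1.31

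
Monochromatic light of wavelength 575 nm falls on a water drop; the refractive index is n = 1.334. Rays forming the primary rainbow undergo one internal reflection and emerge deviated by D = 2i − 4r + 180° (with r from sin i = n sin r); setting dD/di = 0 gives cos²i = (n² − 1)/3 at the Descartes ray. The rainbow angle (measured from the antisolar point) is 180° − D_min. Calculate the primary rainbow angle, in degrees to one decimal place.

cos²i = (1.77956 − 1)/3 = 0.25985; i = arccos(0.50976) = 59.352°.
sin r = sin 59.352°/1.334 = 0.64492; r = 40.159°.
D_min = 2·59.352° − 4·40.159° + 180° = 138.067°.
Rainbow angle = 180° − D_min = 41.933°.

41.9°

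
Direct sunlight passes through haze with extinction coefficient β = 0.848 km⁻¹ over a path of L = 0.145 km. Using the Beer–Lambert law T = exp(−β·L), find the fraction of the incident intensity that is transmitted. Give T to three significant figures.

0.884

τ = β·L = 0.848 × 0.145 = 0.1230.
T = exp(−0.1230) = 0.8843.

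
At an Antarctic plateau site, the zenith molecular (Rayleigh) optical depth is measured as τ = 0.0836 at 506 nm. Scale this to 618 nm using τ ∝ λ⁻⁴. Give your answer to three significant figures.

τ(618 nm) = τ(506 nm) × (506/618)⁴ = 0.0836 × (0.8188)⁴ = 0.0836 × 0.4494 = 0.0376.

0.0376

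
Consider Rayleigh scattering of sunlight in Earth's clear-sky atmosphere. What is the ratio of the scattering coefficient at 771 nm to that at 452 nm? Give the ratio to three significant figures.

Rayleigh scattering ∝ λ⁻⁴, so the ratio of coefficients is the inverse fourth power of the wavelength ratio.
σ(771)/σ(452) = (452/771)⁴ = (0.5863)⁴ = 0.1181.

0.118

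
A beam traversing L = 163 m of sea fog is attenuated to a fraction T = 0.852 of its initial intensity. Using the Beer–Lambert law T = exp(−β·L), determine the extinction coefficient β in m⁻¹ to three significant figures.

0.000983 m⁻¹

Beer–Lambert: T = exp(−βL) ⇒ β = −ln(T)/L = −ln(0.852)/163 = 0.1602/163 = 0.0009826 m⁻¹.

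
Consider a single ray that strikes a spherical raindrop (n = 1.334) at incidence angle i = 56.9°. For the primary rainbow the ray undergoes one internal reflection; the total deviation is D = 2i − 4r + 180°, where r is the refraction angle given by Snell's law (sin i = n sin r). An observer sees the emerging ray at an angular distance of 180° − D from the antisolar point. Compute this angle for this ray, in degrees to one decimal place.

sin r = sin 56.9° / 1.334 = 0.8377/1.334 = 0.6280; r = 38.90°.
D = 2·56.9° − 4·38.90° + 180° = 113.80° − 155.60° + 180° = 138.20°.
Angle from antisolar point = 180° − D = 41.80°.

41.8°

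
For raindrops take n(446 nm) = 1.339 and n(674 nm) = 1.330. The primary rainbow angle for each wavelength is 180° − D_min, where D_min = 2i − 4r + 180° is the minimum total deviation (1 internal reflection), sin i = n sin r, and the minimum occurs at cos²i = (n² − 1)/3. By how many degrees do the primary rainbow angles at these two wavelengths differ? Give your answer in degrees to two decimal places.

1.30°

At 446 nm (n = 1.339): cos²i = 0.26431 → i = 59.062°, r = 39.834°, D_min = 138.786°, rainbow angle = 41.214°.
At 674 nm (n = 1.330): cos²i = 0.25630 → i = 59.585°, r = 40.422°, D_min = 137.484°, rainbow angle = 42.516°.
Angular width = |41.214° − 42.516°| = 1.303°.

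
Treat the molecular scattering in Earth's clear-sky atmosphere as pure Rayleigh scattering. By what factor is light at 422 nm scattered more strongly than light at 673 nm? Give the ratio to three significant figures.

6.47

Rayleigh scattering ∝ λ⁻⁴, so the ratio of coefficients is the inverse fourth power of the wavelength ratio.
σ(422)/σ(673) = (673/422)⁴ = (1.5948)⁴ = 6.469.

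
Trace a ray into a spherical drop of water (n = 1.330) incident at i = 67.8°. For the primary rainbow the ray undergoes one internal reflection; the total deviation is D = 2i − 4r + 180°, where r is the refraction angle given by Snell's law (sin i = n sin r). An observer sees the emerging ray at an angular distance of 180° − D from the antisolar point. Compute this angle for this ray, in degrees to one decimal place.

40.9°

sin r = sin 67.8° / 1.330 = 0.9259/1.330 = 0.6961; r = 44.12°.
D = 2·67.8° − 4·44.12° + 180° = 135.60° − 176.47° + 180° = 139.13°.
Angle from antisolar point = 180° − D = 40.87°.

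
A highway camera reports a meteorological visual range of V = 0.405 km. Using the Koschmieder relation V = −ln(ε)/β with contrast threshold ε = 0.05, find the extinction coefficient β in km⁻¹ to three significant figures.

7.40 km⁻¹

β = −ln(0.05) / V = 2.996 / 0.405 = 7.3969 km⁻¹.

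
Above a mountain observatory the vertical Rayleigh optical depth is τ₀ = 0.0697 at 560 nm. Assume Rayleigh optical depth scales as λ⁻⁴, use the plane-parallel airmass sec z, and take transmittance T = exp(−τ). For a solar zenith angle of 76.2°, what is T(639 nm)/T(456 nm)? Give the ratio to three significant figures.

1.64

Airmass: sec 76.2° = 4.1923.
τ(639 nm) = 0.0697 × (560/639)⁴ × 4.1923 = 0.0697 × 0.5899 × 4.1923 = 0.1724.
τ(456 nm) = 0.0697 × (560/456)⁴ × 4.1923 = 0.0697 × 2.2745 × 4.1923 = 0.6646.
T(639)/T(456) = exp(τ_B − τ_A) = exp(0.4923) = 1.6360.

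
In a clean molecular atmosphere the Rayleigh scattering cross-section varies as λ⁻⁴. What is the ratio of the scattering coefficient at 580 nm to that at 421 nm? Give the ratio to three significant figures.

Rayleigh scattering ∝ λ⁻⁴, so the ratio of coefficients is the inverse fourth power of the wavelength ratio.
σ(580)/σ(421) = (421/580)⁴ = (0.7259)⁴ = 0.2776.

0.278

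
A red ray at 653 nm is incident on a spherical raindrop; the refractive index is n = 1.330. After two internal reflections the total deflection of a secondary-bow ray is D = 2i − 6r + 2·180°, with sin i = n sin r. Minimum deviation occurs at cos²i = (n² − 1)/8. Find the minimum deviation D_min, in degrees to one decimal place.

230.1°

cos²i = (1.76890 − 1)/8 = 0.09611; i = arccos(0.31002) = 71.940°.
sin r = sin 71.940°/1.330 = 0.71483; r = 45.630°.
D_min = 2·71.940° − 6·45.630° + 360° = 230.101°.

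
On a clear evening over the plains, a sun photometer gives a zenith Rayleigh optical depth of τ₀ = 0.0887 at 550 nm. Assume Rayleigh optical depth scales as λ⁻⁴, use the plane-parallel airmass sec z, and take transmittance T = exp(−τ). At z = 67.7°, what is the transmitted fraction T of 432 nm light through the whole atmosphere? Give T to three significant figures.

0.541

sec 67.7° = 2.6354.
τ = 0.0887 × (550/432)⁴ × 2.6354 = 0.0887 × 2.6273 × 2.6354 = 0.6142.
T = exp(−0.6142) = 0.5411.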